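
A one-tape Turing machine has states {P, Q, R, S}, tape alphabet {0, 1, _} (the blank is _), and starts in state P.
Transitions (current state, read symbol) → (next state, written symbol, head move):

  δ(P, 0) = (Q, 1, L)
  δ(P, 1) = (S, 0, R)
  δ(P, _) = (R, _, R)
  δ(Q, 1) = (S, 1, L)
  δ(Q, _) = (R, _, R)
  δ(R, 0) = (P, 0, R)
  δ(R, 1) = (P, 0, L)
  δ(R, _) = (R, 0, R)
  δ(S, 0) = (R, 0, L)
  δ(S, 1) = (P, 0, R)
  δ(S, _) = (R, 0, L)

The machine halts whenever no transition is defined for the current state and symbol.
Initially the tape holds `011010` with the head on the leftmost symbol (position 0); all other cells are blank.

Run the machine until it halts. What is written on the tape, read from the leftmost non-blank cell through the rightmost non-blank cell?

P | _[0]11010   read 0 → write 1, move L, go to Q
Q | [_]111010   read _ → write _, move R, go to R
R | _[1]11010   read 1 → write 0, move L, go to P
P | [_]011010   read _ → write _, move R, go to R
R | _[0]11010   read 0 → write 0, move R, go to P
P | _0[1]1010   read 1 → write 0, move R, go to S
S | _00[1]010   read 1 → write 0, move R, go to P
P | _000[0]10   read 0 → write 1, move L, go to Q
Q | _00[0]110
The non-blank tape span at halt is 000110.

000110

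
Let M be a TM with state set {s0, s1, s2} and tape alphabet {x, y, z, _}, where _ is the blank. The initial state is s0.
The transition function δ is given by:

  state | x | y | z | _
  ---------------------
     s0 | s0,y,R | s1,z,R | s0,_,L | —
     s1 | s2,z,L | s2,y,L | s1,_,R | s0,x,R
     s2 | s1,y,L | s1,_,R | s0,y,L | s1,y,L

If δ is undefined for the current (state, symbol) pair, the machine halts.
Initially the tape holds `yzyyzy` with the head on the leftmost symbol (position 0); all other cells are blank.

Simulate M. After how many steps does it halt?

s0 | __[y]zyyzy   read y → write z, move R, go to s1
s1 | __z[z]yyzy   read z → write _, move R, go to s1
s1 | __z_[y]yzy   read y → write y, move L, go to s2
s2 | __z[_]yyzy   read _ → write y, move L, go to s1
s1 | __[z]yyyzy   read z → write _, move R, go to s1
s1 | ___[y]yyzy   read y → write y, move L, go to s2
s2 | __[_]yyyzy   read _ → write y, move L, go to s1
s1 | _[_]yyyyzy   read _ → write x, move R, go to s0
s0 | _x[y]yyyzy   read y → write z, move R, go to s1
s1 | _xz[y]yyzy   read y → write y, move L, go to s2
s2 | _x[z]yyyzy   read z → write y, move L, go to s0
s0 | _[x]yyyyzy   read x → write y, move R, go to s0
s0 | _y[y]yyyzy   read y → write z, move R, go to s1
s1 | _yz[y]yyzy   read y → write y, move L, go to s2
s2 | _y[z]yyyzy   read z → write y, move L, go to s0
s0 | _[y]yyyyzy   read y → write z, move R, go to s1
s1 | _z[y]yyyzy   read y → write y, move L, go to s2
s2 | _[z]yyyyzy   read z → write y, move L, go to s0
s0 | [_]yyyyyzy
M halts after 18 transitions.

18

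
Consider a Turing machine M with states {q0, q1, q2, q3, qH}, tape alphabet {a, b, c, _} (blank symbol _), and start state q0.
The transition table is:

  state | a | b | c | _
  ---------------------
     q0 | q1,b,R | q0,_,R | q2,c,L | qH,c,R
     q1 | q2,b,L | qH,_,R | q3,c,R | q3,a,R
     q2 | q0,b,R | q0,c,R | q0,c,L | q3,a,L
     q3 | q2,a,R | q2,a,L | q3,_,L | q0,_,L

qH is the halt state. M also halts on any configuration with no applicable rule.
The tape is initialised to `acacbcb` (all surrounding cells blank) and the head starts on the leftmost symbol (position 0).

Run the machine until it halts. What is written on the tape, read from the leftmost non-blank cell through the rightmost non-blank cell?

c_aa_acacb

q0 | ___[a]cacbcb   read a → write b, move R, go to q1
q1 | ___b[c]acbcb   read c → write c, move R, go to q3
q3 | ___bc[a]cbcb   read a → write a, move R, go to q2
q2 | ___bca[c]bcb   read c → write c, move L, go to q0
q0 | ___bc[a]cbcb   read a → write b, move R, go to q1
q1 | ___bcb[c]bcb   read c → write c, move R, go to q3
q3 | ___bcbc[b]cb   read b → write a, move L, go to q2
q2 | ___bcb[c]acb   read c → write c, move L, go to q0
q0 | ___bc[b]cacb   read b → write _, move R, go to q0
q0 | ___bc_[c]acb   read c → write c, move L, go to q2
q2 | ___bc[_]cacb   read _ → write a, move L, go to q3
q3 | ___b[c]acacb   read c → write _, move L, go to q3
q3 | ___[b]_acacb   read b → write a, move L, go to q2
q2 | __[_]a_acacb   read _ → write a, move L, go to q3
q3 | _[_]aa_acacb   read _ → write _, move L, go to q0
q0 | [_]_aa_acacb   read _ → write c, move R, go to qH
qH | c[_]aa_acacb
The non-blank tape span at halt is c_aa_acacb.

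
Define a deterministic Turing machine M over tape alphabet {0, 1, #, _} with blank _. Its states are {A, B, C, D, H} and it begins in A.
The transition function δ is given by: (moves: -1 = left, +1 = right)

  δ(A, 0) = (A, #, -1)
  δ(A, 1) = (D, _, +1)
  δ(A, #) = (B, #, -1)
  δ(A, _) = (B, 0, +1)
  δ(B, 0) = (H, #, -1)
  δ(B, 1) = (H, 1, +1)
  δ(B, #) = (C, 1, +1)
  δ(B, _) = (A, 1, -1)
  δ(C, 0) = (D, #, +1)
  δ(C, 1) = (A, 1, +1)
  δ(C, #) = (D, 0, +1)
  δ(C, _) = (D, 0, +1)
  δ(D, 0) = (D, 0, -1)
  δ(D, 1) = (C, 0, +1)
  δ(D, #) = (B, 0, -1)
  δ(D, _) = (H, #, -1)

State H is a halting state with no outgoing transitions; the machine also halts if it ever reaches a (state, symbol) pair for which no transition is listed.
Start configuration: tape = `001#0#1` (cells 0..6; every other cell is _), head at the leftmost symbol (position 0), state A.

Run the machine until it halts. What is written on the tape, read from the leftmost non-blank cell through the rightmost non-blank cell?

010000#1

A | _[0]01#0#1   read 0 → write #, move -1, go to A
A | [_]#01#0#1   read _ → write 0, move +1, go to B
B | 0[#]01#0#1   read # → write 1, move +1, go to C
C | 01[0]1#0#1   read 0 → write #, move +1, go to D
D | 01#[1]#0#1   read 1 → write 0, move +1, go to C
C | 01#0[#]0#1   read # → write 0, move +1, go to D
D | 01#00[0]#1   read 0 → write 0, move -1, go to D
D | 01#0[0]0#1   read 0 → write 0, move -1, go to D
D | 01#[0]00#1   read 0 → write 0, move -1, go to D
D | 01[#]000#1   read # → write 0, move -1, go to B
B | 0[1]0000#1   read 1 → write 1, move +1, go to H
H | 01[0]000#1
The non-blank tape span at halt is 010000#1.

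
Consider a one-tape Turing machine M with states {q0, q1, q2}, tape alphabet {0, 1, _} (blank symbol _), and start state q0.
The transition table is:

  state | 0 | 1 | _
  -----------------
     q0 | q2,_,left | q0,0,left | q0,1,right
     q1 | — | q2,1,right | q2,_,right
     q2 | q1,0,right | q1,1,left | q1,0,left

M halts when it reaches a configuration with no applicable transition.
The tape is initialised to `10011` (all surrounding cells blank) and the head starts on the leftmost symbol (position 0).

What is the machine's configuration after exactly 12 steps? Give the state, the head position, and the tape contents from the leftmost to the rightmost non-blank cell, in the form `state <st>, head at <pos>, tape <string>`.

state=q0 head=0 tape=__[1]0011   (q0,1)→(q0,0,left)
state=q0 head=-1 tape=_[_]00011   (q0,_)→(q0,1,right)
state=q0 head=0 tape=_1[0]0011   (q0,0)→(q2,_,left)
state=q2 head=-1 tape=_[1]_0011   (q2,1)→(q1,1,left)
state=q1 head=-2 tape=[_]1_0011   (q1,_)→(q2,_,right)
state=q2 head=-1 tape=_[1]_0011   (q2,1)→(q1,1,left)
state=q1 head=-2 tape=[_]1_0011   (q1,_)→(q2,_,right)
state=q2 head=-1 tape=_[1]_0011   (q2,1)→(q1,1,left)
state=q1 head=-2 tape=[_]1_0011   (q1,_)→(q2,_,right)
state=q2 head=-1 tape=_[1]_0011   (q2,1)→(q1,1,left)
state=q1 head=-2 tape=[_]1_0011   (q1,_)→(q2,_,right)
state=q2 head=-1 tape=_[1]_0011   (q2,1)→(q1,1,left)
state=q1 head=-2 tape=[_]1_0011
After 12 steps: state q1, head at -2, tape 1_0011.

state q1, head at -2, tape 1_0011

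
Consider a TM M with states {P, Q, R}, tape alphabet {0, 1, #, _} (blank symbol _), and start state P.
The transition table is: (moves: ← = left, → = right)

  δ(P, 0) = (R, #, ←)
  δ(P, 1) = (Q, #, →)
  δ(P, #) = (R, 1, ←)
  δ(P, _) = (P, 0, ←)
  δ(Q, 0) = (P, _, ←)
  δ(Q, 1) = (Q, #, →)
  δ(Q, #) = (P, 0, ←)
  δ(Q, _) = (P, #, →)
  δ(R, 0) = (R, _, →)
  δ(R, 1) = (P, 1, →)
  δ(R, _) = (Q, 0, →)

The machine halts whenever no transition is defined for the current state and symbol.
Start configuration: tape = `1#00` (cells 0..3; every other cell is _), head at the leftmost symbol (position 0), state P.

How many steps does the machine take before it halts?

17

P | _[1]#00   read 1 → write #, move →, go to Q
Q | _#[#]00   read # → write 0, move ←, go to P
P | _[#]000   read # → write 1, move ←, go to R
R | [_]1000   read _ → write 0, move →, go to Q
Q | 0[1]000   read 1 → write #, move →, go to Q
Q | 0#[0]00   read 0 → write _, move ←, go to P
P | 0[#]_00   read # → write 1, move ←, go to R
R | [0]1_00   read 0 → write _, move →, go to R
R | _[1]_00   read 1 → write 1, move →, go to P
P | _1[_]00   read _ → write 0, move ←, go to P
P | _[1]000   read 1 → write #, move →, go to Q
Q | _#[0]00   read 0 → write _, move ←, go to P
P | _[#]_00   read # → write 1, move ←, go to R
R | [_]1_00   read _ → write 0, move →, go to Q
Q | 0[1]_00   read 1 → write #, move →, go to Q
Q | 0#[_]00   read _ → write #, move →, go to P
P | 0##[0]0   read 0 → write #, move ←, go to R
R | 0#[#]#0
M halts after 17 transitions.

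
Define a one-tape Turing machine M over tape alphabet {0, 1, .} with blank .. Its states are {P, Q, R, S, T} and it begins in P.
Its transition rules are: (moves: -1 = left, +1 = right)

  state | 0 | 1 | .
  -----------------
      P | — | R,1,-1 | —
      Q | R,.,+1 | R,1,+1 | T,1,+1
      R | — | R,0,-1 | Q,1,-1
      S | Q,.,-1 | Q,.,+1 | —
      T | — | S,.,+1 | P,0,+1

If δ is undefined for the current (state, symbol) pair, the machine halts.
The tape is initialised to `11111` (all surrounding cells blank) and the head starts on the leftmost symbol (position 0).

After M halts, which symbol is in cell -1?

1

P | ..[1]1111   read 1 → write 1, move -1, go to R
R | .[.]11111   read . → write 1, move -1, go to Q
Q | [.]111111   read . → write 1, move +1, go to T
T | 1[1]11111   read 1 → write ., move +1, go to S
S | 1.[1]1111   read 1 → write ., move +1, go to Q
Q | 1..[1]111   read 1 → write 1, move +1, go to R
R | 1..1[1]11   read 1 → write 0, move -1, go to R
R | 1..[1]011   read 1 → write 0, move -1, go to R
R | 1.[.]0011   read . → write 1, move -1, go to Q
Q | 1[.]10011   read . → write 1, move +1, go to T
T | 11[1]0011   read 1 → write ., move +1, go to S
S | 11.[0]011   read 0 → write ., move -1, go to Q
Q | 11[.].011   read . → write 1, move +1, go to T
T | 111[.]011   read . → write 0, move +1, go to P
P | 1110[0]11
Cell -1 holds 1 when M halts.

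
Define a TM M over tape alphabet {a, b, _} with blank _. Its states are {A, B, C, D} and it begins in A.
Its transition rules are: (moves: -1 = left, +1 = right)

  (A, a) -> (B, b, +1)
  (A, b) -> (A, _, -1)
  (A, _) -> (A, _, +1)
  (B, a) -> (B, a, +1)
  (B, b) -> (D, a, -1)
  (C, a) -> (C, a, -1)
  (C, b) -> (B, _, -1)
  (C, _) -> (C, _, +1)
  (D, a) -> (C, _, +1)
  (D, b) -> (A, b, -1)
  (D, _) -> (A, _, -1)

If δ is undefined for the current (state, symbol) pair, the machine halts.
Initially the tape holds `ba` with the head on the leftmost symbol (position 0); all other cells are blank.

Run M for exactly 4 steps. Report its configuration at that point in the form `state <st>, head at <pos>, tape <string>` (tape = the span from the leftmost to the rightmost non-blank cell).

state B, head at 2, tape b

state=A head=0 tape=_[b]a_   (A,b)→(A,_,-1)
state=A head=-1 tape=[_]_a_   (A,_)→(A,_,+1)
state=A head=0 tape=_[_]a_   (A,_)→(A,_,+1)
state=A head=1 tape=__[a]_   (A,a)→(B,b,+1)
state=B head=2 tape=__b[_]
After 4 steps: state B, head at 2, tape b.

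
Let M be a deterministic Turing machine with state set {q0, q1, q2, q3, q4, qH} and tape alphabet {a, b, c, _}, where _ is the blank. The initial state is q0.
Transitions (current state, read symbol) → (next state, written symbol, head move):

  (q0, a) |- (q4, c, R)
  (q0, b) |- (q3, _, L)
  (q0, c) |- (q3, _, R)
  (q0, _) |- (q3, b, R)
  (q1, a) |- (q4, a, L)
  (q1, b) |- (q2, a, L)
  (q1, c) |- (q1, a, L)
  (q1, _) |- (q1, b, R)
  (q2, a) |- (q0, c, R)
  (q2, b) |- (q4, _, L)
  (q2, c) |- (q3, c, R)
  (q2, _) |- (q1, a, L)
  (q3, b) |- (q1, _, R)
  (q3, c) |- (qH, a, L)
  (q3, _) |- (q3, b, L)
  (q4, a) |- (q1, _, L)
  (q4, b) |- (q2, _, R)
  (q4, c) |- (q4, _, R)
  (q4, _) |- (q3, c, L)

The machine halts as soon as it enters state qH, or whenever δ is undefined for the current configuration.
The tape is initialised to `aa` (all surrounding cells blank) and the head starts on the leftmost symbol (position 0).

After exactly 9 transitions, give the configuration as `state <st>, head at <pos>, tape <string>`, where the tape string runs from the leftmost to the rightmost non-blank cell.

state q3, head at 1, tape cbb

q0 | _[a]a_   read a → write c, move R, go to q4
q4 | _c[a]_   read a → write _, move L, go to q1
q1 | _[c]__   read c → write a, move L, go to q1
q1 | [_]a__   read _ → write b, move R, go to q1
q1 | b[a]__   read a → write a, move L, go to q4
q4 | [b]a__   read b → write _, move R, go to q2
q2 | _[a]__   read a → write c, move R, go to q0
q0 | _c[_]_   read _ → write b, move R, go to q3
q3 | _cb[_]   read _ → write b, move L, go to q3
q3 | _c[b]b
After 9 steps: state q3, head at 1, tape cbb.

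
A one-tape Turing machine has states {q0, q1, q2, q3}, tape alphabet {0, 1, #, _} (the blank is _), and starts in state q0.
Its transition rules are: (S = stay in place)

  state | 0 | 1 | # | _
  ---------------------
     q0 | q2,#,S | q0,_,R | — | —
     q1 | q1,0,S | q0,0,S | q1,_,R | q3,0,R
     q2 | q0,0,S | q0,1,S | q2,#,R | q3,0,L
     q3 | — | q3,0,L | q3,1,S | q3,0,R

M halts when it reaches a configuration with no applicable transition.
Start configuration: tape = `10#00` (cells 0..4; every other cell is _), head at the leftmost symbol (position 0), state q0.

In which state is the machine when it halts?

state=q0 head=0 tape=[1]0#00_   (q0,1)→(q0,_,R)
state=q0 head=1 tape=_[0]#00_   (q0,0)→(q2,#,S)
state=q2 head=1 tape=_[#]#00_   (q2,#)→(q2,#,R)
state=q2 head=2 tape=_#[#]00_   (q2,#)→(q2,#,R)
state=q2 head=3 tape=_##[0]0_   (q2,0)→(q0,0,S)
state=q0 head=3 tape=_##[0]0_   (q0,0)→(q2,#,S)
state=q2 head=3 tape=_##[#]0_   (q2,#)→(q2,#,R)
state=q2 head=4 tape=_###[0]_   (q2,0)→(q0,0,S)
state=q0 head=4 tape=_###[0]_   (q0,0)→(q2,#,S)
state=q2 head=4 tape=_###[#]_   (q2,#)→(q2,#,R)
state=q2 head=5 tape=_####[_]   (q2,_)→(q3,0,L)
state=q3 head=4 tape=_###[#]0   (q3,#)→(q3,1,S)
state=q3 head=4 tape=_###[1]0   (q3,1)→(q3,0,L)
state=q3 head=3 tape=_##[#]00   (q3,#)→(q3,1,S)
state=q3 head=3 tape=_##[1]00   (q3,1)→(q3,0,L)
state=q3 head=2 tape=_#[#]000   (q3,#)→(q3,1,S)
state=q3 head=2 tape=_#[1]000   (q3,1)→(q3,0,L)
state=q3 head=1 tape=_[#]0000   (q3,#)→(q3,1,S)
state=q3 head=1 tape=_[1]0000   (q3,1)→(q3,0,L)
state=q3 head=0 tape=[_]00000   (q3,_)→(q3,0,R)
state=q3 head=1 tape=0[0]0000
No transition is defined for (q3, 0); M halts in state q3.

q3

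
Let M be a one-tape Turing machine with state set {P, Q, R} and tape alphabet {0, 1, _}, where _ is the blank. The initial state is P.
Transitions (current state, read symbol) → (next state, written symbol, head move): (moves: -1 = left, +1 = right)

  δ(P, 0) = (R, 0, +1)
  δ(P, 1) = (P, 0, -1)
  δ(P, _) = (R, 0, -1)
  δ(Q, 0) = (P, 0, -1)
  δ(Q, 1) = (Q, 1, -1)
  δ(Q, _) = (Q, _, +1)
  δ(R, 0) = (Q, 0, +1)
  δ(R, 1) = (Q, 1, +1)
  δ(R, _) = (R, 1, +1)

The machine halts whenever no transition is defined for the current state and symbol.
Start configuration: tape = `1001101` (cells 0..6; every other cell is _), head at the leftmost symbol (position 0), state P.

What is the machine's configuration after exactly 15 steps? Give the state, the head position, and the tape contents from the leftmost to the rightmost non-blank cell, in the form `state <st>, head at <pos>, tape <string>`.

state P, head at 1, tape 100001101

P | __[1]001101   read 1 → write 0, move -1, go to P
P | _[_]0001101   read _ → write 0, move -1, go to R
R | [_]00001101   read _ → write 1, move +1, go to R
R | 1[0]0001101   read 0 → write 0, move +1, go to Q
Q | 10[0]001101   read 0 → write 0, move -1, go to P
P | 1[0]0001101   read 0 → write 0, move +1, go to R
R | 10[0]001101   read 0 → write 0, move +1, go to Q
Q | 100[0]01101   read 0 → write 0, move -1, go to P
P | 10[0]001101   read 0 → write 0, move +1, go to R
R | 100[0]01101   read 0 → write 0, move +1, go to Q
Q | 1000[0]1101   read 0 → write 0, move -1, go to P
P | 100[0]01101   read 0 → write 0, move +1, go to R
R | 1000[0]1101   read 0 → write 0, move +1, go to Q
Q | 10000[1]101   read 1 → write 1, move -1, go to Q
Q | 1000[0]1101   read 0 → write 0, move -1, go to P
P | 100[0]01101
After 15 steps: state P, head at 1, tape 100001101.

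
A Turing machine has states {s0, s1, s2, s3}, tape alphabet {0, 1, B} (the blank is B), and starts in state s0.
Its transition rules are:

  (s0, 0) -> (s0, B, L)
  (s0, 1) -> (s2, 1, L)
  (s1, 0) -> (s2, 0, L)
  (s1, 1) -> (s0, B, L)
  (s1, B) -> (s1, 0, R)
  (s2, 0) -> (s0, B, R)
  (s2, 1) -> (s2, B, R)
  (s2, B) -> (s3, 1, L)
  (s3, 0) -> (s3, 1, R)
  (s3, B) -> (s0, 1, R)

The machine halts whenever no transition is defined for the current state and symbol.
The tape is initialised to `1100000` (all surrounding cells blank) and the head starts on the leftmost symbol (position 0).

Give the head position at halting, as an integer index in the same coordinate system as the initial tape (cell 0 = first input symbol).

2

s0 | BB[1]100000   read 1 → write 1, move L, go to s2
s2 | B[B]1100000   read B → write 1, move L, go to s3
s3 | [B]11100000   read B → write 1, move R, go to s0
s0 | 1[1]1100000   read 1 → write 1, move L, go to s2
s2 | [1]11100000   read 1 → write B, move R, go to s2
s2 | B[1]1100000   read 1 → write B, move R, go to s2
s2 | BB[1]100000   read 1 → write B, move R, go to s2
s2 | BBB[1]00000   read 1 → write B, move R, go to s2
s2 | BBBB[0]0000   read 0 → write B, move R, go to s0
s0 | BBBBB[0]000   read 0 → write B, move L, go to s0
s0 | BBBB[B]B000
At halt the head is at cell 2.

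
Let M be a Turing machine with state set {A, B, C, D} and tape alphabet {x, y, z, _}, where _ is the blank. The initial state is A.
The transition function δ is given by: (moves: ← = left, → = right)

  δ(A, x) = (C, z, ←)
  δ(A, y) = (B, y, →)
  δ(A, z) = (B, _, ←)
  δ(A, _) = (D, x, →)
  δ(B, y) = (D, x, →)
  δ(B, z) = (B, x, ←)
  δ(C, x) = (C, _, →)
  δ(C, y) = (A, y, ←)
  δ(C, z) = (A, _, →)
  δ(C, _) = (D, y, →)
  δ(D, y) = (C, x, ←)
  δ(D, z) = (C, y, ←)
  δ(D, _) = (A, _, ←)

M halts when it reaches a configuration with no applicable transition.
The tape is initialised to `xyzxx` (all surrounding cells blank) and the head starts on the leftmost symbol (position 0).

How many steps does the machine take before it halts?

A | __[x]yzxx__   read x → write z, move ←, go to C
C | _[_]zyzxx__   read _ → write y, move →, go to D
D | _y[z]yzxx__   read z → write y, move ←, go to C
C | _[y]yyzxx__   read y → write y, move ←, go to A
A | [_]yyyzxx__   read _ → write x, move →, go to D
D | x[y]yyzxx__   read y → write x, move ←, go to C
C | [x]xyyzxx__   read x → write _, move →, go to C
C | _[x]yyzxx__   read x → write _, move →, go to C
C | __[y]yzxx__   read y → write y, move ←, go to A
A | _[_]yyzxx__   read _ → write x, move →, go to D
D | _x[y]yzxx__   read y → write x, move ←, go to C
C | _[x]xyzxx__   read x → write _, move →, go to C
C | __[x]yzxx__   read x → write _, move →, go to C
C | ___[y]zxx__   read y → write y, move ←, go to A
A | __[_]yzxx__   read _ → write x, move →, go to D
D | __x[y]zxx__   read y → write x, move ←, go to C
C | __[x]xzxx__   read x → write _, move →, go to C
C | ___[x]zxx__   read x → write _, move →, go to C
C | ____[z]xx__   read z → write _, move →, go to A
A | _____[x]x__   read x → write z, move ←, go to C
C | ____[_]zx__   read _ → write y, move →, go to D
D | ____y[z]x__   read z → write y, move ←, go to C
C | ____[y]yx__   read y → write y, move ←, go to A
A | ___[_]yyx__   read _ → write x, move →, go to D
D | ___x[y]yx__   read y → write x, move ←, go to C
C | ___[x]xyx__   read x → write _, move →, go to C
C | ____[x]yx__   read x → write _, move →, go to C
C | _____[y]x__   read y → write y, move ←, go to A
A | ____[_]yx__   read _ → write x, move →, go to D
D | ____x[y]x__   read y → write x, move ←, go to C
C | ____[x]xx__   read x → write _, move →, go to C
C | _____[x]x__   read x → write _, move →, go to C
C | ______[x]__   read x → write _, move →, go to C
C | _______[_]_   read _ → write y, move →, go to D
D | _______y[_]   read _ → write _, move ←, go to A
A | _______[y]_   read y → write y, move →, go to B
B | _______y[_]
M halts after 36 transitions.

36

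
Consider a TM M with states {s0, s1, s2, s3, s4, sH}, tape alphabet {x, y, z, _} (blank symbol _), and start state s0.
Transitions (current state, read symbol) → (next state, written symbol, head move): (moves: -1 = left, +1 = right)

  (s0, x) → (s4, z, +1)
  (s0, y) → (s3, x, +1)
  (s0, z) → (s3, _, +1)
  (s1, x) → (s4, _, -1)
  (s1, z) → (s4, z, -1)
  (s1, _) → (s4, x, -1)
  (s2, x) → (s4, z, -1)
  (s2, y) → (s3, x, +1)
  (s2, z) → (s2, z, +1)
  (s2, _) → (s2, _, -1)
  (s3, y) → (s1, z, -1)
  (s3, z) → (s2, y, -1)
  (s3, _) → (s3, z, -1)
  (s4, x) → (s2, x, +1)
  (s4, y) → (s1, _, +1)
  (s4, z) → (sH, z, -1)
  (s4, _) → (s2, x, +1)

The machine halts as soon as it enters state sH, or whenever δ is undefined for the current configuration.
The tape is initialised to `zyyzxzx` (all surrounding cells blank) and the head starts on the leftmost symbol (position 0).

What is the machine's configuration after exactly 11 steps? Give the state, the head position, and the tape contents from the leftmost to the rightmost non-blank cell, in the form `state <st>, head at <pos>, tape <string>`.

state=s0 head=0 tape=_[z]yyzxzx   (s0,z)→(s3,_,+1)
state=s3 head=1 tape=__[y]yzxzx   (s3,y)→(s1,z,-1)
state=s1 head=0 tape=_[_]zyzxzx   (s1,_)→(s4,x,-1)
state=s4 head=-1 tape=[_]xzyzxzx   (s4,_)→(s2,x,+1)
state=s2 head=0 tape=x[x]zyzxzx   (s2,x)→(s4,z,-1)
state=s4 head=-1 tape=[x]zzyzxzx   (s4,x)→(s2,x,+1)
state=s2 head=0 tape=x[z]zyzxzx   (s2,z)→(s2,z,+1)
state=s2 head=1 tape=xz[z]yzxzx   (s2,z)→(s2,z,+1)
state=s2 head=2 tape=xzz[y]zxzx   (s2,y)→(s3,x,+1)
state=s3 head=3 tape=xzzx[z]xzx   (s3,z)→(s2,y,-1)
state=s2 head=2 tape=xzz[x]yxzx   (s2,x)→(s4,z,-1)
state=s4 head=1 tape=xz[z]zyxzx
After 11 steps: state s4, head at 1, tape xzzzyxzx.

state s4, head at 1, tape xzzzyxzx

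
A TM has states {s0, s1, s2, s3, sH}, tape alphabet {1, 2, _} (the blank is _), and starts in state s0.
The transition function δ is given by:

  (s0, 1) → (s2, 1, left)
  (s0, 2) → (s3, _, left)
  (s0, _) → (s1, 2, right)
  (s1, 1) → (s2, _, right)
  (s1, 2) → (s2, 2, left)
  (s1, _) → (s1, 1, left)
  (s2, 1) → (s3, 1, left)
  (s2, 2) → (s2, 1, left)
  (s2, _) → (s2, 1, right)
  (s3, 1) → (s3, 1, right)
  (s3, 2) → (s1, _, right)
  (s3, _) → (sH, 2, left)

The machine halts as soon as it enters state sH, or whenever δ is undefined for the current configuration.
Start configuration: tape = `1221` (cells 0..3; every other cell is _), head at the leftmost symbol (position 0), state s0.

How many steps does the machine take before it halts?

s0 | _[1]221_   read 1 → write 1, move left, go to s2
s2 | [_]1221_   read _ → write 1, move right, go to s2
s2 | 1[1]221_   read 1 → write 1, move left, go to s3
s3 | [1]1221_   read 1 → write 1, move right, go to s3
s3 | 1[1]221_   read 1 → write 1, move right, go to s3
s3 | 11[2]21_   read 2 → write _, move right, go to s1
s1 | 11_[2]1_   read 2 → write 2, move left, go to s2
s2 | 11[_]21_   read _ → write 1, move right, go to s2
s2 | 111[2]1_   read 2 → write 1, move left, go to s2
s2 | 11[1]11_   read 1 → write 1, move left, go to s3
s3 | 1[1]111_   read 1 → write 1, move right, go to s3
s3 | 11[1]11_   read 1 → write 1, move right, go to s3
s3 | 111[1]1_   read 1 → write 1, move right, go to s3
s3 | 1111[1]_   read 1 → write 1, move right, go to s3
s3 | 11111[_]   read _ → write 2, move left, go to sH
sH | 1111[1]2
M halts after 15 transitions.

15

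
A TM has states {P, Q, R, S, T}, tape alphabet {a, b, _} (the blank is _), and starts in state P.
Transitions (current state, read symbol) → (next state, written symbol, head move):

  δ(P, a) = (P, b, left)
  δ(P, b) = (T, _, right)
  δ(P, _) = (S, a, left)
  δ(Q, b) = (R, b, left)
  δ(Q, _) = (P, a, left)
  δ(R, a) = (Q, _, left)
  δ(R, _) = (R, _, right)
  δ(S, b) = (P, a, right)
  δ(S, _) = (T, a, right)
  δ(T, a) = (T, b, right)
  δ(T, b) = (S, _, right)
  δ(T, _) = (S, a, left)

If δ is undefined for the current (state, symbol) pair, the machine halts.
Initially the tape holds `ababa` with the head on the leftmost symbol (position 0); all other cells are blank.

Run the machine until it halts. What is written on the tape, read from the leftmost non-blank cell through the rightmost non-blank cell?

ab_a__aabb

state=P head=0 tape=____[a]baba_   (P,a)→(P,b,left)
state=P head=-1 tape=___[_]bbaba_   (P,_)→(S,a,left)
state=S head=-2 tape=__[_]abbaba_   (S,_)→(T,a,right)
state=T head=-1 tape=__a[a]bbaba_   (T,a)→(T,b,right)
state=T head=0 tape=__ab[b]baba_   (T,b)→(S,_,right)
state=S head=1 tape=__ab_[b]aba_   (S,b)→(P,a,right)
state=P head=2 tape=__ab_a[a]ba_   (P,a)→(P,b,left)
state=P head=1 tape=__ab_[a]bba_   (P,a)→(P,b,left)
state=P head=0 tape=__ab[_]bbba_   (P,_)→(S,a,left)
state=S head=-1 tape=__a[b]abbba_   (S,b)→(P,a,right)
state=P head=0 tape=__aa[a]bbba_   (P,a)→(P,b,left)
state=P head=-1 tape=__a[a]bbbba_   (P,a)→(P,b,left)
state=P head=-2 tape=__[a]bbbbba_   (P,a)→(P,b,left)
state=P head=-3 tape=_[_]bbbbbba_   (P,_)→(S,a,left)
state=S head=-4 tape=[_]abbbbbba_   (S,_)→(T,a,right)
state=T head=-3 tape=a[a]bbbbbba_   (T,a)→(T,b,right)
state=T head=-2 tape=ab[b]bbbbba_   (T,b)→(S,_,right)
state=S head=-1 tape=ab_[b]bbbba_   (S,b)→(P,a,right)
state=P head=0 tape=ab_a[b]bbba_   (P,b)→(T,_,right)
state=T head=1 tape=ab_a_[b]bba_   (T,b)→(S,_,right)
state=S head=2 tape=ab_a__[b]ba_   (S,b)→(P,a,right)
state=P head=3 tape=ab_a__a[b]a_   (P,b)→(T,_,right)
state=T head=4 tape=ab_a__a_[a]_   (T,a)→(T,b,right)
state=T head=5 tape=ab_a__a_b[_]   (T,_)→(S,a,left)
state=S head=4 tape=ab_a__a_[b]a   (S,b)→(P,a,right)
state=P head=5 tape=ab_a__a_a[a]   (P,a)→(P,b,left)
state=P head=4 tape=ab_a__a_[a]b   (P,a)→(P,b,left)
state=P head=3 tape=ab_a__a[_]bb   (P,_)→(S,a,left)
state=S head=2 tape=ab_a__[a]abb
The non-blank tape span at halt is ab_a__aabb.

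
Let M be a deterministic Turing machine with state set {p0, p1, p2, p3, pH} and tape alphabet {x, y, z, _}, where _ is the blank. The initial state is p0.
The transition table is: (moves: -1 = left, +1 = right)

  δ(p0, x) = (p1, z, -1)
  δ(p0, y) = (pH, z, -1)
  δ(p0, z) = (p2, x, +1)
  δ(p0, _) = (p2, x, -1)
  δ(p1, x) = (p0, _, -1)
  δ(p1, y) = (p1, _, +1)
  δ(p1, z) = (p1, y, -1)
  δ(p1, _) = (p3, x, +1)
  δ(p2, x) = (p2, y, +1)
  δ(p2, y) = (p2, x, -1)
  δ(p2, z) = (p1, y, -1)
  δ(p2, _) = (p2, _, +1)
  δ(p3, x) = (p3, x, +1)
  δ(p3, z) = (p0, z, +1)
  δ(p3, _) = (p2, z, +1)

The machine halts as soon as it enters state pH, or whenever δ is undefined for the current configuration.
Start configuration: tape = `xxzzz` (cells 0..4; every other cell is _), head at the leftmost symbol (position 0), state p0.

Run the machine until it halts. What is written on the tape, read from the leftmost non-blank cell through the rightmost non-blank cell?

y__xyzz

state=p0 head=0 tape=___[x]xzzz   (p0,x)→(p1,z,-1)
state=p1 head=-1 tape=__[_]zxzzz   (p1,_)→(p3,x,+1)
state=p3 head=0 tape=__x[z]xzzz   (p3,z)→(p0,z,+1)
state=p0 head=1 tape=__xz[x]zzz   (p0,x)→(p1,z,-1)
state=p1 head=0 tape=__x[z]zzzz   (p1,z)→(p1,y,-1)
state=p1 head=-1 tape=__[x]yzzzz   (p1,x)→(p0,_,-1)
state=p0 head=-2 tape=_[_]_yzzzz   (p0,_)→(p2,x,-1)
state=p2 head=-3 tape=[_]x_yzzzz   (p2,_)→(p2,_,+1)
state=p2 head=-2 tape=_[x]_yzzzz   (p2,x)→(p2,y,+1)
state=p2 head=-1 tape=_y[_]yzzzz   (p2,_)→(p2,_,+1)
state=p2 head=0 tape=_y_[y]zzzz   (p2,y)→(p2,x,-1)
state=p2 head=-1 tape=_y[_]xzzzz   (p2,_)→(p2,_,+1)
state=p2 head=0 tape=_y_[x]zzzz   (p2,x)→(p2,y,+1)
state=p2 head=1 tape=_y_y[z]zzz   (p2,z)→(p1,y,-1)
state=p1 head=0 tape=_y_[y]yzzz   (p1,y)→(p1,_,+1)
state=p1 head=1 tape=_y__[y]zzz   (p1,y)→(p1,_,+1)
state=p1 head=2 tape=_y___[z]zz   (p1,z)→(p1,y,-1)
state=p1 head=1 tape=_y__[_]yzz   (p1,_)→(p3,x,+1)
state=p3 head=2 tape=_y__x[y]zz
The non-blank tape span at halt is y__xyzz.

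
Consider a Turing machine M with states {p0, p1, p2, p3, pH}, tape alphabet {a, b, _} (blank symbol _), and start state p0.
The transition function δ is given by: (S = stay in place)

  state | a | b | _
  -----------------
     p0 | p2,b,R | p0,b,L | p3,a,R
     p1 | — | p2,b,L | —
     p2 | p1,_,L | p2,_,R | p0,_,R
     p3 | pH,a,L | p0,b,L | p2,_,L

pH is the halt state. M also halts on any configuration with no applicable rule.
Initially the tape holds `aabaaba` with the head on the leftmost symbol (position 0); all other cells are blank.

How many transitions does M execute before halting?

state=p0 head=0 tape=_[a]abaaba   (p0,a)→(p2,b,R)
state=p2 head=1 tape=_b[a]baaba   (p2,a)→(p1,_,L)
state=p1 head=0 tape=_[b]_baaba   (p1,b)→(p2,b,L)
state=p2 head=-1 tape=[_]b_baaba   (p2,_)→(p0,_,R)
state=p0 head=0 tape=_[b]_baaba   (p0,b)→(p0,b,L)
state=p0 head=-1 tape=[_]b_baaba   (p0,_)→(p3,a,R)
state=p3 head=0 tape=a[b]_baaba   (p3,b)→(p0,b,L)
state=p0 head=-1 tape=[a]b_baaba   (p0,a)→(p2,b,R)
state=p2 head=0 tape=b[b]_baaba   (p2,b)→(p2,_,R)
state=p2 head=1 tape=b_[_]baaba   (p2,_)→(p0,_,R)
state=p0 head=2 tape=b__[b]aaba   (p0,b)→(p0,b,L)
state=p0 head=1 tape=b_[_]baaba   (p0,_)→(p3,a,R)
state=p3 head=2 tape=b_a[b]aaba   (p3,b)→(p0,b,L)
state=p0 head=1 tape=b_[a]baaba   (p0,a)→(p2,b,R)
state=p2 head=2 tape=b_b[b]aaba   (p2,b)→(p2,_,R)
state=p2 head=3 tape=b_b_[a]aba   (p2,a)→(p1,_,L)
state=p1 head=2 tape=b_b[_]_aba
M halts after 16 transitions.

16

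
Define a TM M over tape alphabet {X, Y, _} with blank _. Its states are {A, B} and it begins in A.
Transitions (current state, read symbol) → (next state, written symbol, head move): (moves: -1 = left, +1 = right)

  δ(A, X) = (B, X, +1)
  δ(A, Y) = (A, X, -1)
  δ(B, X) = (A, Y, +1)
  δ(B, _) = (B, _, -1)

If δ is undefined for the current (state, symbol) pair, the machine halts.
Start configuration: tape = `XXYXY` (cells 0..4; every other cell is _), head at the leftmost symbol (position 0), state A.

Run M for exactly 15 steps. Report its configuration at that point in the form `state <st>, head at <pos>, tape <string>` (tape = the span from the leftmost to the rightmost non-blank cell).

state=A head=0 tape=[X]XYXY_   (A,X)→(B,X,+1)
state=B head=1 tape=X[X]YXY_   (B,X)→(A,Y,+1)
state=A head=2 tape=XY[Y]XY_   (A,Y)→(A,X,-1)
state=A head=1 tape=X[Y]XXY_   (A,Y)→(A,X,-1)
state=A head=0 tape=[X]XXXY_   (A,X)→(B,X,+1)
state=B head=1 tape=X[X]XXY_   (B,X)→(A,Y,+1)
state=A head=2 tape=XY[X]XY_   (A,X)→(B,X,+1)
state=B head=3 tape=XYX[X]Y_   (B,X)→(A,Y,+1)
state=A head=4 tape=XYXY[Y]_   (A,Y)→(A,X,-1)
state=A head=3 tape=XYX[Y]X_   (A,Y)→(A,X,-1)
state=A head=2 tape=XY[X]XX_   (A,X)→(B,X,+1)
state=B head=3 tape=XYX[X]X_   (B,X)→(A,Y,+1)
state=A head=4 tape=XYXY[X]_   (A,X)→(B,X,+1)
state=B head=5 tape=XYXYX[_]   (B,_)→(B,_,-1)
state=B head=4 tape=XYXY[X]_   (B,X)→(A,Y,+1)
state=A head=5 tape=XYXYY[_]
After 15 steps: state A, head at 5, tape XYXYY.

state A, head at 5, tape XYXYY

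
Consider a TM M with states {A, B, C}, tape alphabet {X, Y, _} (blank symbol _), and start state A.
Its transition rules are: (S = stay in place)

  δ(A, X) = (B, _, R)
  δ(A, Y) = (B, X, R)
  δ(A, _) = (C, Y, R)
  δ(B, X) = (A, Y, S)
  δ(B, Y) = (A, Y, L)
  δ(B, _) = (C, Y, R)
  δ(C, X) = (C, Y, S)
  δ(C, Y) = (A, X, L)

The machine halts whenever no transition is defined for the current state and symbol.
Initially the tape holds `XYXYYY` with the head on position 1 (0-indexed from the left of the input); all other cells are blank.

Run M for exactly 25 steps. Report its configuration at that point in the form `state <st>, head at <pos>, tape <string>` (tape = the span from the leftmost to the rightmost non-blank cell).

state B, head at 5, tape XXXXXX

state=A head=1 tape=X[Y]XYYY   (A,Y)→(B,X,R)
state=B head=2 tape=XX[X]YYY   (B,X)→(A,Y,S)
state=A head=2 tape=XX[Y]YYY   (A,Y)→(B,X,R)
state=B head=3 tape=XXX[Y]YY   (B,Y)→(A,Y,L)
state=A head=2 tape=XX[X]YYY   (A,X)→(B,_,R)
state=B head=3 tape=XX_[Y]YY   (B,Y)→(A,Y,L)
state=A head=2 tape=XX[_]YYY   (A,_)→(C,Y,R)
state=C head=3 tape=XXY[Y]YY   (C,Y)→(A,X,L)
state=A head=2 tape=XX[Y]XYY   (A,Y)→(B,X,R)
state=B head=3 tape=XXX[X]YY   (B,X)→(A,Y,S)
state=A head=3 tape=XXX[Y]YY   (A,Y)→(B,X,R)
state=B head=4 tape=XXXX[Y]Y   (B,Y)→(A,Y,L)
state=A head=3 tape=XXX[X]YY   (A,X)→(B,_,R)
state=B head=4 tape=XXX_[Y]Y   (B,Y)→(A,Y,L)
state=A head=3 tape=XXX[_]YY   (A,_)→(C,Y,R)
state=C head=4 tape=XXXY[Y]Y   (C,Y)→(A,X,L)
state=A head=3 tape=XXX[Y]XY   (A,Y)→(B,X,R)
state=B head=4 tape=XXXX[X]Y   (B,X)→(A,Y,S)
state=A head=4 tape=XXXX[Y]Y   (A,Y)→(B,X,R)
state=B head=5 tape=XXXXX[Y]   (B,Y)→(A,Y,L)
state=A head=4 tape=XXXX[X]Y   (A,X)→(B,_,R)
state=B head=5 tape=XXXX_[Y]   (B,Y)→(A,Y,L)
state=A head=4 tape=XXXX[_]Y   (A,_)→(C,Y,R)
state=C head=5 tape=XXXXY[Y]   (C,Y)→(A,X,L)
state=A head=4 tape=XXXX[Y]X   (A,Y)→(B,X,R)
state=B head=5 tape=XXXXX[X]
After 25 steps: state B, head at 5, tape XXXXXX.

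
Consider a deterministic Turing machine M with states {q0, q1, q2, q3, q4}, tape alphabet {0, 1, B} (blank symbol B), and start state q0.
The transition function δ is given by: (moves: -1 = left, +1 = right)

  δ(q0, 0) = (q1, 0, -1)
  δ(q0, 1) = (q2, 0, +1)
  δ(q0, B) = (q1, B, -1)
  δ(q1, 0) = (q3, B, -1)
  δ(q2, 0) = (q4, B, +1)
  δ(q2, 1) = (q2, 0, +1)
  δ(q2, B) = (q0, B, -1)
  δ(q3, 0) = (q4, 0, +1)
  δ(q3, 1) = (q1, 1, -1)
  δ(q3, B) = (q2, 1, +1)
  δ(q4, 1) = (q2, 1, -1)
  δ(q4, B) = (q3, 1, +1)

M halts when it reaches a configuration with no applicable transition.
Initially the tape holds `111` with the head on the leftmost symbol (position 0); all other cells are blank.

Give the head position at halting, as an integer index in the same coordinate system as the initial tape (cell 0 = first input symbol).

state=q0 head=0 tape=[1]11BBB   (q0,1)→(q2,0,+1)
state=q2 head=1 tape=0[1]1BBB   (q2,1)→(q2,0,+1)
state=q2 head=2 tape=00[1]BBB   (q2,1)→(q2,0,+1)
state=q2 head=3 tape=000[B]BB   (q2,B)→(q0,B,-1)
state=q0 head=2 tape=00[0]BBB   (q0,0)→(q1,0,-1)
state=q1 head=1 tape=0[0]0BBB   (q1,0)→(q3,B,-1)
state=q3 head=0 tape=[0]B0BBB   (q3,0)→(q4,0,+1)
state=q4 head=1 tape=0[B]0BBB   (q4,B)→(q3,1,+1)
state=q3 head=2 tape=01[0]BBB   (q3,0)→(q4,0,+1)
state=q4 head=3 tape=010[B]BB   (q4,B)→(q3,1,+1)
state=q3 head=4 tape=0101[B]B   (q3,B)→(q2,1,+1)
state=q2 head=5 tape=01011[B]   (q2,B)→(q0,B,-1)
state=q0 head=4 tape=0101[1]B   (q0,1)→(q2,0,+1)
state=q2 head=5 tape=01010[B]   (q2,B)→(q0,B,-1)
state=q0 head=4 tape=0101[0]B   (q0,0)→(q1,0,-1)
state=q1 head=3 tape=010[1]0B
At halt the head is at cell 3.

3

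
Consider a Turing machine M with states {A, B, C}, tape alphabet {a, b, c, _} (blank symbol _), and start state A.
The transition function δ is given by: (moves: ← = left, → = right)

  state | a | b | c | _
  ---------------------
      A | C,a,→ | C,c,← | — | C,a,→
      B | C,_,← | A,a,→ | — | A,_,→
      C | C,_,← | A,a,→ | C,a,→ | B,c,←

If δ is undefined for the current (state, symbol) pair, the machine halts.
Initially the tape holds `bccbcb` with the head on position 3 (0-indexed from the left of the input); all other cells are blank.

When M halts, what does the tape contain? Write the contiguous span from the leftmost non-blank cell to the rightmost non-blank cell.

c___c___c

state=A head=3 tape=__bcc[b]cb__   (A,b)→(C,c,←)
state=C head=2 tape=__bc[c]ccb__   (C,c)→(C,a,→)
state=C head=3 tape=__bca[c]cb__   (C,c)→(C,a,→)
state=C head=4 tape=__bcaa[c]b__   (C,c)→(C,a,→)
state=C head=5 tape=__bcaaa[b]__   (C,b)→(A,a,→)
state=A head=6 tape=__bcaaaa[_]_   (A,_)→(C,a,→)
state=C head=7 tape=__bcaaaaa[_]   (C,_)→(B,c,←)
state=B head=6 tape=__bcaaaa[a]c   (B,a)→(C,_,←)
state=C head=5 tape=__bcaaa[a]_c   (C,a)→(C,_,←)
state=C head=4 tape=__bcaa[a]__c   (C,a)→(C,_,←)
state=C head=3 tape=__bca[a]___c   (C,a)→(C,_,←)
state=C head=2 tape=__bc[a]____c   (C,a)→(C,_,←)
state=C head=1 tape=__b[c]_____c   (C,c)→(C,a,→)
state=C head=2 tape=__ba[_]____c   (C,_)→(B,c,←)
state=B head=1 tape=__b[a]c____c   (B,a)→(C,_,←)
state=C head=0 tape=__[b]_c____c   (C,b)→(A,a,→)
state=A head=1 tape=__a[_]c____c   (A,_)→(C,a,→)
state=C head=2 tape=__aa[c]____c   (C,c)→(C,a,→)
state=C head=3 tape=__aaa[_]___c   (C,_)→(B,c,←)
state=B head=2 tape=__aa[a]c___c   (B,a)→(C,_,←)
state=C head=1 tape=__a[a]_c___c   (C,a)→(C,_,←)
state=C head=0 tape=__[a]__c___c   (C,a)→(C,_,←)
state=C head=-1 tape=_[_]___c___c   (C,_)→(B,c,←)
state=B head=-2 tape=[_]c___c___c   (B,_)→(A,_,→)
state=A head=-1 tape=_[c]___c___c
The non-blank tape span at halt is c___c___c.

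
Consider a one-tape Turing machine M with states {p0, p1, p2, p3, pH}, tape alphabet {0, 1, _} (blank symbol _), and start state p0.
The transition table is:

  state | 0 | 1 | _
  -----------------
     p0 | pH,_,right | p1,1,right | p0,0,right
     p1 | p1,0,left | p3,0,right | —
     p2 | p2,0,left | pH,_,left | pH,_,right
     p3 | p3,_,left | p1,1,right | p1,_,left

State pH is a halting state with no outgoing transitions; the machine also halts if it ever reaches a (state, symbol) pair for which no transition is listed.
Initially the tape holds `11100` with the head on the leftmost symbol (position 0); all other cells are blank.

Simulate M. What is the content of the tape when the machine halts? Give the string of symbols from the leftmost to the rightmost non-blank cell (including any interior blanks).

state=p0 head=0 tape=[1]1100   (p0,1)→(p1,1,right)
state=p1 head=1 tape=1[1]100   (p1,1)→(p3,0,right)
state=p3 head=2 tape=10[1]00   (p3,1)→(p1,1,right)
state=p1 head=3 tape=101[0]0   (p1,0)→(p1,0,left)
state=p1 head=2 tape=10[1]00   (p1,1)→(p3,0,right)
state=p3 head=3 tape=100[0]0   (p3,0)→(p3,_,left)
state=p3 head=2 tape=10[0]_0   (p3,0)→(p3,_,left)
state=p3 head=1 tape=1[0]__0   (p3,0)→(p3,_,left)
state=p3 head=0 tape=[1]___0   (p3,1)→(p1,1,right)
state=p1 head=1 tape=1[_]__0
The non-blank tape span at halt is 1___0.

1___0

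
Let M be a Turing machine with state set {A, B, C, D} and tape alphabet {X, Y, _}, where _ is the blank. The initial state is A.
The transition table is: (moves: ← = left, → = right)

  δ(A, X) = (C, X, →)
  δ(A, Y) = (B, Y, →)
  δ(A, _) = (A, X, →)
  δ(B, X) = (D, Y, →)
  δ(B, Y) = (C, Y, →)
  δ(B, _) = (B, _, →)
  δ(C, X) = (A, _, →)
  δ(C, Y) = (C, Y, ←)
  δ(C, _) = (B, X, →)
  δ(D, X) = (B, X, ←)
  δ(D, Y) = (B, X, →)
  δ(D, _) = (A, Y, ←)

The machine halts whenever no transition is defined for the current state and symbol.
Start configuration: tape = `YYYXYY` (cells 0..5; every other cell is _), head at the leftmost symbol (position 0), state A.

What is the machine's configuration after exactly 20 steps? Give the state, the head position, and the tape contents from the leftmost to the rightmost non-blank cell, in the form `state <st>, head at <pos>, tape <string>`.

A | _[Y]YYXYY   read Y → write Y, move →, go to B
B | _Y[Y]YXYY   read Y → write Y, move →, go to C
C | _YY[Y]XYY   read Y → write Y, move ←, go to C
C | _Y[Y]YXYY   read Y → write Y, move ←, go to C
C | _[Y]YYXYY   read Y → write Y, move ←, go to C
C | [_]YYYXYY   read _ → write X, move →, go to B
B | X[Y]YYXYY   read Y → write Y, move →, go to C
C | XY[Y]YXYY   read Y → write Y, move ←, go to C
C | X[Y]YYXYY   read Y → write Y, move ←, go to C
C | [X]YYYXYY   read X → write _, move →, go to A
A | _[Y]YYXYY   read Y → write Y, move →, go to B
B | _Y[Y]YXYY   read Y → write Y, move →, go to C
C | _YY[Y]XYY   read Y → write Y, move ←, go to C
C | _Y[Y]YXYY   read Y → write Y, move ←, go to C
C | _[Y]YYXYY   read Y → write Y, move ←, go to C
C | [_]YYYXYY   read _ → write X, move →, go to B
B | X[Y]YYXYY   read Y → write Y, move →, go to C
C | XY[Y]YXYY   read Y → write Y, move ←, go to C
C | X[Y]YYXYY   read Y → write Y, move ←, go to C
C | [X]YYYXYY   read X → write _, move →, go to A
A | _[Y]YYXYY
After 20 steps: state A, head at 0, tape YYYXYY.

state A, head at 0, tape YYYXYY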